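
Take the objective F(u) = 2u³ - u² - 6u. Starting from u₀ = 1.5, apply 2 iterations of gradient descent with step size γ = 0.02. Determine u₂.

F′(u) = 6u² - 2u - 6
u₁ = 1.5 − 0.02·4.5 = 1.41
u₂ = 1.41 − 0.02·3.1086 = 1.347828

1.347828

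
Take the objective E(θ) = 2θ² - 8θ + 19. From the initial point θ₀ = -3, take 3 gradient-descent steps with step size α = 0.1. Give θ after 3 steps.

0.92

E′(θ) = 4θ - 8
Step 1: E′(-3) = -20; θ₁ = -3 − 0.1·(-20) = -1
Step 2: E′(-1) = -12; θ₂ = -1 − 0.1·(-12) = 0.2
Step 3: E′(0.2) = -7.2; θ₃ = 0.2 − 0.1·(-7.2) = 0.92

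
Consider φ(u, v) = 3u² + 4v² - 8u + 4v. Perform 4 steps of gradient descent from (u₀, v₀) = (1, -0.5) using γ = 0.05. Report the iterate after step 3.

∇φ = (6u - 8, 8v + 4)
(u₁, v₁) = (1, -0.5) − 0.05·(-2, 0) = (1.1, -0.5)
(u₂, v₂) = (1.1, -0.5) − 0.05·(-1.4, 0) = (1.17, -0.5)
(u₃, v₃) = (1.17, -0.5) − 0.05·(-0.98, 0) = (1.219, -0.5)

(1.219, -0.5)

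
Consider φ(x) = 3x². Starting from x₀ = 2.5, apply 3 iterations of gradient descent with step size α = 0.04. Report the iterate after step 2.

φ′(x) = 6x
x₁ = 2.5 − 0.04·15 = 1.9
x₂ = 1.9 − 0.04·11.4 = 1.444

1.444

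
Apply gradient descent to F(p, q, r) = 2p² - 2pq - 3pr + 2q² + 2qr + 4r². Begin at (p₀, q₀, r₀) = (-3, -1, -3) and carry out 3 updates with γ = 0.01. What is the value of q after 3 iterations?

∇F = (4p - 2q - 3r, -2p + 4q + 2r, -3p + 2q + 8r)
(p₁, q₁, r₁) = (-3, -1, -3) − 0.01·(-1, -4, -17) = (-2.99, -0.96, -2.83)
(p₂, q₂, r₂) = (-2.99, -0.96, -2.83) − 0.01·(-1.55, -3.52, -15.59) = (-2.9745, -0.9248, -2.6741)
(p₃, q₃, r₃) = (-2.9745, -0.9248, -2.6741) − 0.01·(-2.0261, -3.0984, -14.3189) = (-2.954239, -0.893816, -2.530911)
q = -0.893816

-0.893816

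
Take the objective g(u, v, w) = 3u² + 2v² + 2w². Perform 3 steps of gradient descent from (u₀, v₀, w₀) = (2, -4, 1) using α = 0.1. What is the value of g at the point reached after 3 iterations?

1.635456

∇g = (6u, 4v, 4w)
Step 1: at (2, -4, 1), ∇g = (12, -16, 4) → (2, -4, 1) − 0.1·(12, -16, 4) = (0.8, -2.4, 0.6)
Step 2: at (0.8, -2.4, 0.6), ∇g = (4.8, -9.6, 2.4) → (0.8, -2.4, 0.6) − 0.1·(4.8, -9.6, 2.4) = (0.32, -1.44, 0.36)
Step 3: at (0.32, -1.44, 0.36), ∇g = (1.92, -5.76, 1.44) → (0.32, -1.44, 0.36) − 0.1·(1.92, -5.76, 1.44) = (0.128, -0.864, 0.216)
g(0.128, -0.864, 0.216) = 1.635456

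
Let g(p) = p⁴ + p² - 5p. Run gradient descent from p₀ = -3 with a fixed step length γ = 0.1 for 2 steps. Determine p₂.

-274.3676

g′(p) = 4p³ + 2p - 5
p₁ = -3 − 0.1·(-119) = 8.9
p₂ = 8.9 − 0.1·2832.676 = -274.3676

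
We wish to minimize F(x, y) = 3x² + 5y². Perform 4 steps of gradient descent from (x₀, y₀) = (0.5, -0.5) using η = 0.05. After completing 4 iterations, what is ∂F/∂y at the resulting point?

∇F = (6x, 10y)
(x₁, y₁) = (0.5, -0.5) − 0.05·(3, -5) = (0.35, -0.25)
(x₂, y₂) = (0.35, -0.25) − 0.05·(2.1, -2.5) = (0.245, -0.125)
(x₃, y₃) = (0.245, -0.125) − 0.05·(1.47, -1.25) = (0.1715, -0.0625)
(x₄, y₄) = (0.1715, -0.0625) − 0.05·(1.029, -0.625) = (0.12005, -0.03125)
∂F/∂y at (0.12005, -0.03125) = -0.3125

-0.3125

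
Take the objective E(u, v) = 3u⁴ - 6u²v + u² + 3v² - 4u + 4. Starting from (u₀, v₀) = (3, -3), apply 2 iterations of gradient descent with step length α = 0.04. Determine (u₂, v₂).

(1409.13746688, 49.399104)

∇E = (12u³ - 12uv + 2u - 4, -6u² + 6v)
Step 1: at (3, -3), ∇E = (434, -72) → (3, -3) − 0.04·(434, -72) = (-14.36, -0.12)
Step 2: at (-14.36, -0.12), ∇E = (-35587.436672, -1237.9776) → (-14.36, -0.12) − 0.04·(-35587.436672, -1237.9776) = (1409.13746688, 49.399104)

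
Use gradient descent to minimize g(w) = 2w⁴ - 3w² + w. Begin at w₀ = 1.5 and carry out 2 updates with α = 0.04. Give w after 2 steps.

0.74792832

g′(w) = 8w³ - 6w + 1
w₁ = 1.5 − 0.04·19 = 0.74
w₂ = 0.74 − 0.04·(-0.198208) = 0.74792832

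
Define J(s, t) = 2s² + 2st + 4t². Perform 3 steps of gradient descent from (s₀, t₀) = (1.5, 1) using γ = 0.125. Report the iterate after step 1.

(0.5, -0.375)

∇J = (4s + 2t, 2s + 8t)
Step 1: at (1.5, 1), ∇J = (8, 11) → (1.5, 1) − 0.125·(8, 11) = (0.5, -0.375)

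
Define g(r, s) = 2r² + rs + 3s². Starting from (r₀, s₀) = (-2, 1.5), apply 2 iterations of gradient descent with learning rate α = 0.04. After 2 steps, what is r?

-1.5104

∇g = (4r + s, r + 6s)
(r₁, s₁) = (-2, 1.5) − 0.04·(-6.5, 7) = (-1.74, 1.22)
(r₂, s₂) = (-1.74, 1.22) − 0.04·(-5.74, 5.58) = (-1.5104, 0.9968)
r = -1.5104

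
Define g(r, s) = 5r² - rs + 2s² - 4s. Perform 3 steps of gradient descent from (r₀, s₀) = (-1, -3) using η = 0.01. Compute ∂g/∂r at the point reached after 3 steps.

∇g = (10r - s, -r + 4s - 4)
(r₁, s₁) = (-1, -3) − 0.01·(-7, -15) = (-0.93, -2.85)
(r₂, s₂) = (-0.93, -2.85) − 0.01·(-6.45, -14.47) = (-0.8655, -2.7053)
(r₃, s₃) = (-0.8655, -2.7053) − 0.01·(-5.9497, -13.9557) = (-0.806003, -2.565743)
∂g/∂r at (-0.806003, -2.565743) = -5.494287

-5.494287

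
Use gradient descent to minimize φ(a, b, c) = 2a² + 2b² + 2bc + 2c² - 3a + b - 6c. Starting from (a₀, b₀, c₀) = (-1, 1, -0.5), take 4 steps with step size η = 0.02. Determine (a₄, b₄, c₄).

(-0.50368768, 0.69008384, -0.05664896)

∇φ = (4a - 3, 4b + 2c + 1, 2b + 4c - 6)
Step 1: at (-1, 1, -0.5), ∇φ = (-7, 4, -6) → (-1, 1, -0.5) − 0.02·(-7, 4, -6) = (-0.86, 0.92, -0.38)
Step 2: at (-0.86, 0.92, -0.38), ∇φ = (-6.44, 3.92, -5.68) → (-0.86, 0.92, -0.38) − 0.02·(-6.44, 3.92, -5.68) = (-0.7312, 0.8416, -0.2664)
Step 3: at (-0.7312, 0.8416, -0.2664), ∇φ = (-5.9248, 3.8336, -5.3824) → (-0.7312, 0.8416, -0.2664) − 0.02·(-5.9248, 3.8336, -5.3824) = (-0.612704, 0.764928, -0.158752)
Step 4: at (-0.612704, 0.764928, -0.158752), ∇φ = (-5.450816, 3.742208, -5.105152) → (-0.612704, 0.764928, -0.158752) − 0.02·(-5.450816, 3.742208, -5.105152) = (-0.50368768, 0.69008384, -0.05664896)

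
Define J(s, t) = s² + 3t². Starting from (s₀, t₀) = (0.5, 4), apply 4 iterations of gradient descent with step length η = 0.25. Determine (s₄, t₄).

∇J = (2s, 6t)
(s₁, t₁) = (0.5, 4) − 0.25·(1, 24) = (0.25, -2)
(s₂, t₂) = (0.25, -2) − 0.25·(0.5, -12) = (0.125, 1)
(s₃, t₃) = (0.125, 1) − 0.25·(0.25, 6) = (0.0625, -0.5)
(s₄, t₄) = (0.0625, -0.5) − 0.25·(0.125, -3) = (0.03125, 0.25)

(0.03125, 0.25)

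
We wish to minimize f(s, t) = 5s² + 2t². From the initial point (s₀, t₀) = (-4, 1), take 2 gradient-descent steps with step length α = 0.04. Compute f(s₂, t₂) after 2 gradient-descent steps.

11.36374272

∇f = (10s, 4t)
(s₁, t₁) = (-4, 1) − 0.04·(-40, 4) = (-2.4, 0.84)
(s₂, t₂) = (-2.4, 0.84) − 0.04·(-24, 3.36) = (-1.44, 0.7056)
f(-1.44, 0.7056) = 11.36374272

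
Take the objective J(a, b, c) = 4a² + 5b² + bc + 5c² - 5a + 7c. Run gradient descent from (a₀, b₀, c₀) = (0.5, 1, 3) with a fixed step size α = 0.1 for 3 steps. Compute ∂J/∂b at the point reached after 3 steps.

-0.038

∇J = (8a - 5, 10b + c, b + 10c + 7)
Step 1: at (0.5, 1, 3), ∇J = (-1, 13, 38) → (0.5, 1, 3) − 0.1·(-1, 13, 38) = (0.6, -0.3, -0.8)
Step 2: at (0.6, -0.3, -0.8), ∇J = (-0.2, -3.8, -1.3) → (0.6, -0.3, -0.8) − 0.1·(-0.2, -3.8, -1.3) = (0.62, 0.08, -0.67)
Step 3: at (0.62, 0.08, -0.67), ∇J = (-0.04, 0.13, 0.38) → (0.62, 0.08, -0.67) − 0.1·(-0.04, 0.13, 0.38) = (0.624, 0.067, -0.708)
∂J/∂b at (0.624, 0.067, -0.708) = -0.038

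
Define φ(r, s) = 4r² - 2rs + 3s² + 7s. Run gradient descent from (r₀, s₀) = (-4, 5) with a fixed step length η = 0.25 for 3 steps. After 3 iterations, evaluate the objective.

956.078125

∇φ = (8r - 2s, -2r + 6s + 7)
(r₁, s₁) = (-4, 5) − 0.25·(-42, 45) = (6.5, -6.25)
(r₂, s₂) = (6.5, -6.25) − 0.25·(64.5, -43.5) = (-9.625, 4.625)
(r₃, s₃) = (-9.625, 4.625) − 0.25·(-86.25, 54) = (11.9375, -8.875)
φ(11.9375, -8.875) = 956.078125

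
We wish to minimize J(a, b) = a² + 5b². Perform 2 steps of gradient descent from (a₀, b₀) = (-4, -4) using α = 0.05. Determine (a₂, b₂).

∇J = (2a, 10b)
Step 1: at (-4, -4), ∇J = (-8, -40) → (-4, -4) − 0.05·(-8, -40) = (-3.6, -2)
Step 2: at (-3.6, -2), ∇J = (-7.2, -20) → (-3.6, -2) − 0.05·(-7.2, -20) = (-3.24, -1)

(-3.24, -1)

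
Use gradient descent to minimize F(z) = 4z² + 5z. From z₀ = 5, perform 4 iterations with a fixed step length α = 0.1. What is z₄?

-0.616

F′(z) = 8z + 5
Step 1: F′(5) = 45; z₁ = 5 − 0.1·45 = 0.5
Step 2: F′(0.5) = 9; z₂ = 0.5 − 0.1·9 = -0.4
Step 3: F′(-0.4) = 1.8; z₃ = -0.4 − 0.1·1.8 = -0.58
Step 4: F′(-0.58) = 0.36; z₄ = -0.58 − 0.1·0.36 = -0.616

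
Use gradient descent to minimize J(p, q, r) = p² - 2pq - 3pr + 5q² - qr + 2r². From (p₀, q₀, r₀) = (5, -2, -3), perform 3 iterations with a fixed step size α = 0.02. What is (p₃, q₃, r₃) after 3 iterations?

∇J = (2p - 2q - 3r, -2p + 10q - r, -3p - q + 4r)
(p₁, q₁, r₁) = (5, -2, -3) − 0.02·(23, -27, -25) = (4.54, -1.46, -2.5)
(p₂, q₂, r₂) = (4.54, -1.46, -2.5) − 0.02·(19.5, -21.18, -22.16) = (4.15, -1.0364, -2.0568)
(p₃, q₃, r₃) = (4.15, -1.0364, -2.0568) − 0.02·(16.5432, -16.6072, -19.6408) = (3.819136, -0.704256, -1.663984)

(3.819136, -0.704256, -1.663984)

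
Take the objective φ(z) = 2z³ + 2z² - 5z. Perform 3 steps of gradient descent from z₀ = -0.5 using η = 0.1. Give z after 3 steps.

0.64951265

φ′(z) = 6z² + 4z - 5
z₁ = -0.5 − 0.1·(-5.5) = 0.05
z₂ = 0.05 − 0.1·(-4.785) = 0.5285
z₃ = 0.5285 − 0.1·(-1.2101265) = 0.64951265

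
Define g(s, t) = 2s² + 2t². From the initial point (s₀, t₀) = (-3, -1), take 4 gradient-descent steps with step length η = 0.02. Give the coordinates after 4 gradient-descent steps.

(-2.14917888, -0.71639296)

∇g = (4s, 4t)
Step 1: at (-3, -1), ∇g = (-12, -4) → (-3, -1) − 0.02·(-12, -4) = (-2.76, -0.92)
Step 2: at (-2.76, -0.92), ∇g = (-11.04, -3.68) → (-2.76, -0.92) − 0.02·(-11.04, -3.68) = (-2.5392, -0.8464)
Step 3: at (-2.5392, -0.8464), ∇g = (-10.1568, -3.3856) → (-2.5392, -0.8464) − 0.02·(-10.1568, -3.3856) = (-2.336064, -0.778688)
Step 4: at (-2.336064, -0.778688), ∇g = (-9.344256, -3.114752) → (-2.336064, -0.778688) − 0.02·(-9.344256, -3.114752) = (-2.14917888, -0.71639296)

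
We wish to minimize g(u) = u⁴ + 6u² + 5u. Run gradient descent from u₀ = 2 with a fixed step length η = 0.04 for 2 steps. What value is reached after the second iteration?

-0.41517056

g′(u) = 4u³ + 12u + 5
Step 1: g′(2) = 61; u₁ = 2 − 0.04·61 = -0.44
Step 2: g′(-0.44) = -0.620736; u₂ = -0.44 − 0.04·(-0.620736) = -0.41517056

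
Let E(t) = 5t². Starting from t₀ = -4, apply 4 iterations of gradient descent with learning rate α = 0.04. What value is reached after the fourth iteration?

-0.5184

E′(t) = 10t
Step 1: E′(-4) = -40; t₁ = -4 − 0.04·(-40) = -2.4
Step 2: E′(-2.4) = -24; t₂ = -2.4 − 0.04·(-24) = -1.44
Step 3: E′(-1.44) = -14.4; t₃ = -1.44 − 0.04·(-14.4) = -0.864
Step 4: E′(-0.864) = -8.64; t₄ = -0.864 − 0.04·(-8.64) = -0.5184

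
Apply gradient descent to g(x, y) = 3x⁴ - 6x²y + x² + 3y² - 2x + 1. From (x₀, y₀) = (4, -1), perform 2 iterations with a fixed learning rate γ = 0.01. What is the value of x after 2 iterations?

∇g = (12x³ - 12xy + 2x - 2, -6x² + 6y)
(x₁, y₁) = (4, -1) − 0.01·(822, -102) = (-4.22, 0.02)
(x₂, y₂) = (-4.22, 0.02) − 0.01·(-911.244576, -106.7304) = (4.89244576, 1.087304)
x = 4.89244576

4.89244576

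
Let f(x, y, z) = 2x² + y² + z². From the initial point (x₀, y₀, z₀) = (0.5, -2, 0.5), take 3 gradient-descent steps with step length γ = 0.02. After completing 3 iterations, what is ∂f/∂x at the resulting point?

∇f = (4x, 2y, 2z)
Step 1: at (0.5, -2, 0.5), ∇f = (2, -4, 1) → (0.5, -2, 0.5) − 0.02·(2, -4, 1) = (0.46, -1.92, 0.48)
Step 2: at (0.46, -1.92, 0.48), ∇f = (1.84, -3.84, 0.96) → (0.46, -1.92, 0.48) − 0.02·(1.84, -3.84, 0.96) = (0.4232, -1.8432, 0.4608)
Step 3: at (0.4232, -1.8432, 0.4608), ∇f = (1.6928, -3.6864, 0.9216) → (0.4232, -1.8432, 0.4608) − 0.02·(1.6928, -3.6864, 0.9216) = (0.389344, -1.769472, 0.442368)
∂f/∂x at (0.389344, -1.769472, 0.442368) = 1.557376

1.557376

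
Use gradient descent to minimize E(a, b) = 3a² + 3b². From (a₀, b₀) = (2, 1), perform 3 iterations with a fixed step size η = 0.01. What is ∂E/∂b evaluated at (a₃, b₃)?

∇E = (6a, 6b)
(a₁, b₁) = (2, 1) − 0.01·(12, 6) = (1.88, 0.94)
(a₂, b₂) = (1.88, 0.94) − 0.01·(11.28, 5.64) = (1.7672, 0.8836)
(a₃, b₃) = (1.7672, 0.8836) − 0.01·(10.6032, 5.3016) = (1.661168, 0.830584)
∂E/∂b at (1.661168, 0.830584) = 4.983504

4.983504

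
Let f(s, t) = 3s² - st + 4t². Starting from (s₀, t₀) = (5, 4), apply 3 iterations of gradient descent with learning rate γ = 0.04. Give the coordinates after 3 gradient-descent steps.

∇f = (6s - t, -s + 8t)
(s₁, t₁) = (5, 4) − 0.04·(26, 27) = (3.96, 2.92)
(s₂, t₂) = (3.96, 2.92) − 0.04·(20.84, 19.4) = (3.1264, 2.144)
(s₃, t₃) = (3.1264, 2.144) − 0.04·(16.6144, 14.0256) = (2.461824, 1.582976)

(2.461824, 1.582976)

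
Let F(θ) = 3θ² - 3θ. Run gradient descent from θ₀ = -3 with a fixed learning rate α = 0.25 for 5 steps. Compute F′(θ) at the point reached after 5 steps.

F′(θ) = 6θ - 3
θ₁ = -3 − 0.25·(-21) = 2.25
θ₂ = 2.25 − 0.25·10.5 = -0.375
θ₃ = -0.375 − 0.25·(-5.25) = 0.9375
θ₄ = 0.9375 − 0.25·2.625 = 0.28125
θ₅ = 0.28125 − 0.25·(-1.3125) = 0.609375
F′(θ) at (0.609375) = 0.65625

0.65625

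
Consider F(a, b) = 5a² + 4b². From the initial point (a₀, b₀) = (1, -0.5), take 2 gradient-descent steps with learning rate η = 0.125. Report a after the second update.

0.0625

∇F = (10a, 8b)
(a₁, b₁) = (1, -0.5) − 0.125·(10, -4) = (-0.25, 0)
(a₂, b₂) = (-0.25, 0) − 0.125·(-2.5, 0) = (0.0625, 0)
a = 0.0625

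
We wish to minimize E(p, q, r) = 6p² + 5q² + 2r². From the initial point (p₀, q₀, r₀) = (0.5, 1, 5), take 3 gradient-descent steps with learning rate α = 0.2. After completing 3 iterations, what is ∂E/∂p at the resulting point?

-16.464

∇E = (12p, 10q, 4r)
Step 1: at (0.5, 1, 5), ∇E = (6, 10, 20) → (0.5, 1, 5) − 0.2·(6, 10, 20) = (-0.7, -1, 1)
Step 2: at (-0.7, -1, 1), ∇E = (-8.4, -10, 4) → (-0.7, -1, 1) − 0.2·(-8.4, -10, 4) = (0.98, 1, 0.2)
Step 3: at (0.98, 1, 0.2), ∇E = (11.76, 10, 0.8) → (0.98, 1, 0.2) − 0.2·(11.76, 10, 0.8) = (-1.372, -1, 0.04)
∂E/∂p at (-1.372, -1, 0.04) = -16.464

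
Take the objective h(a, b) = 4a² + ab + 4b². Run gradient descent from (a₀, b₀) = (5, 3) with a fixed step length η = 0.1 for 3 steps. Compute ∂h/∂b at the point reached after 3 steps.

∇h = (8a + b, a + 8b)
Step 1: at (5, 3), ∇h = (43, 29) → (5, 3) − 0.1·(43, 29) = (0.7, 0.1)
Step 2: at (0.7, 0.1), ∇h = (5.7, 1.5) → (0.7, 0.1) − 0.1·(5.7, 1.5) = (0.13, -0.05)
Step 3: at (0.13, -0.05), ∇h = (0.99, -0.27) → (0.13, -0.05) − 0.1·(0.99, -0.27) = (0.031, -0.023)
∂h/∂b at (0.031, -0.023) = -0.153

-0.153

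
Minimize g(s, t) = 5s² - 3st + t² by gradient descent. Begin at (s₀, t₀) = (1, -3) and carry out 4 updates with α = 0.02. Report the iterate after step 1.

(0.62, -2.82)

∇g = (10s - 3t, -3s + 2t)
(s₁, t₁) = (1, -3) − 0.02·(19, -9) = (0.62, -2.82)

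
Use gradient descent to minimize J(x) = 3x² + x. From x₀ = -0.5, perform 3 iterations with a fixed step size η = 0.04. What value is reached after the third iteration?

-0.312992

J′(x) = 6x + 1
Step 1: J′(-0.5) = -2; x₁ = -0.5 − 0.04·(-2) = -0.42
Step 2: J′(-0.42) = -1.52; x₂ = -0.42 − 0.04·(-1.52) = -0.3592
Step 3: J′(-0.3592) = -1.1552; x₃ = -0.3592 − 0.04·(-1.1552) = -0.312992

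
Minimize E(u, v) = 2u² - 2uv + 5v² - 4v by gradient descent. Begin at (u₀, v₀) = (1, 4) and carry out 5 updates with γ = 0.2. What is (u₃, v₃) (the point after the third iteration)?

(1.576, -3.824)

∇E = (4u - 2v, -2u + 10v - 4)
Step 1: at (1, 4), ∇E = (-4, 34) → (1, 4) − 0.2·(-4, 34) = (1.8, -2.8)
Step 2: at (1.8, -2.8), ∇E = (12.8, -35.6) → (1.8, -2.8) − 0.2·(12.8, -35.6) = (-0.76, 4.32)
Step 3: at (-0.76, 4.32), ∇E = (-11.68, 40.72) → (-0.76, 4.32) − 0.2·(-11.68, 40.72) = (1.576, -3.824)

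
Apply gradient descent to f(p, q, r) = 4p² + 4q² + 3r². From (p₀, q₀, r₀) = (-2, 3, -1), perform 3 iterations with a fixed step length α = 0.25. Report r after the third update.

0.125

∇f = (8p, 8q, 6r)
Step 1: at (-2, 3, -1), ∇f = (-16, 24, -6) → (-2, 3, -1) − 0.25·(-16, 24, -6) = (2, -3, 0.5)
Step 2: at (2, -3, 0.5), ∇f = (16, -24, 3) → (2, -3, 0.5) − 0.25·(16, -24, 3) = (-2, 3, -0.25)
Step 3: at (-2, 3, -0.25), ∇f = (-16, 24, -1.5) → (-2, 3, -0.25) − 0.25·(-16, 24, -1.5) = (2, -3, 0.125)
r = 0.125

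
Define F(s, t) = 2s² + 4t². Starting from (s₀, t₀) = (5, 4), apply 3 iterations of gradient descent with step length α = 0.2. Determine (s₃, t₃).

(0.04, -0.864)

∇F = (4s, 8t)
Step 1: at (5, 4), ∇F = (20, 32) → (5, 4) − 0.2·(20, 32) = (1, -2.4)
Step 2: at (1, -2.4), ∇F = (4, -19.2) → (1, -2.4) − 0.2·(4, -19.2) = (0.2, 1.44)
Step 3: at (0.2, 1.44), ∇F = (0.8, 11.52) → (0.2, 1.44) − 0.2·(0.8, 11.52) = (0.04, -0.864)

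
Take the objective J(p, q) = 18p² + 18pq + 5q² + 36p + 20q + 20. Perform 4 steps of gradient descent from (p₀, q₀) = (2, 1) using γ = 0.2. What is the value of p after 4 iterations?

11710.0064

∇J = (36p + 18q + 36, 18p + 10q + 20)
Step 1: at (2, 1), ∇J = (126, 66) → (2, 1) − 0.2·(126, 66) = (-23.2, -12.2)
Step 2: at (-23.2, -12.2), ∇J = (-1018.8, -519.6) → (-23.2, -12.2) − 0.2·(-1018.8, -519.6) = (180.56, 91.72)
Step 3: at (180.56, 91.72), ∇J = (8187.12, 4187.28) → (180.56, 91.72) − 0.2·(8187.12, 4187.28) = (-1456.864, -745.736)
Step 4: at (-1456.864, -745.736), ∇J = (-65834.352, -33660.912) → (-1456.864, -745.736) − 0.2·(-65834.352, -33660.912) = (11710.0064, 5986.4464)
p = 11710.0064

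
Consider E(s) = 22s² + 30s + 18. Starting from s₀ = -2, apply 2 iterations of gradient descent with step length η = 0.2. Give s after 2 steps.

E′(s) = 44s + 30
s₁ = -2 − 0.2·(-58) = 9.6
s₂ = 9.6 − 0.2·452.4 = -80.88

-80.88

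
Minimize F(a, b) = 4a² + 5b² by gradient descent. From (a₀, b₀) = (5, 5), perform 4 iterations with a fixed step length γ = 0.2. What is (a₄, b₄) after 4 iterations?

∇F = (8a, 10b)
Step 1: at (5, 5), ∇F = (40, 50) → (5, 5) − 0.2·(40, 50) = (-3, -5)
Step 2: at (-3, -5), ∇F = (-24, -50) → (-3, -5) − 0.2·(-24, -50) = (1.8, 5)
Step 3: at (1.8, 5), ∇F = (14.4, 50) → (1.8, 5) − 0.2·(14.4, 50) = (-1.08, -5)
Step 4: at (-1.08, -5), ∇F = (-8.64, -50) → (-1.08, -5) − 0.2·(-8.64, -50) = (0.648, 5)

(0.648, 5)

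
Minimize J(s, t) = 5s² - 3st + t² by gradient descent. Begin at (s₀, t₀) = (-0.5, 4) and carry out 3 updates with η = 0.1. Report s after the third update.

∇J = (10s - 3t, -3s + 2t)
Step 1: at (-0.5, 4), ∇J = (-17, 9.5) → (-0.5, 4) − 0.1·(-17, 9.5) = (1.2, 3.05)
Step 2: at (1.2, 3.05), ∇J = (2.85, 2.5) → (1.2, 3.05) − 0.1·(2.85, 2.5) = (0.915, 2.8)
Step 3: at (0.915, 2.8), ∇J = (0.75, 2.855) → (0.915, 2.8) − 0.1·(0.75, 2.855) = (0.84, 2.5145)
s = 0.84

0.84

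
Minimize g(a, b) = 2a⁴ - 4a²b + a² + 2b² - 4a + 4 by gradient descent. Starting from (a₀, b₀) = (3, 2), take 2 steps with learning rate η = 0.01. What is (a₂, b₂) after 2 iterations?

(1.37536, 2.2564)

∇g = (8a³ - 8ab + 2a - 4, -4a² + 4b)
(a₁, b₁) = (3, 2) − 0.01·(170, -28) = (1.3, 2.28)
(a₂, b₂) = (1.3, 2.28) − 0.01·(-7.536, 2.36) = (1.37536, 2.2564)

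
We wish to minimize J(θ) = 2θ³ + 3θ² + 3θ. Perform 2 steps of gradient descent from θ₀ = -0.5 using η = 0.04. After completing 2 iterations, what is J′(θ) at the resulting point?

J′(θ) = 6θ² + 6θ + 3
θ₁ = -0.5 − 0.04·1.5 = -0.56
θ₂ = -0.56 − 0.04·1.5216 = -0.620864
J′(θ) at (-0.620864) = 1.587648638976

1.587648638976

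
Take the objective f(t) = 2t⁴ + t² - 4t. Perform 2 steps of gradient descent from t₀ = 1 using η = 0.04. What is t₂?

f′(t) = 8t³ + 2t - 4
Step 1: f′(1) = 6; t₁ = 1 − 0.04·6 = 0.76
Step 2: f′(0.76) = 1.031808; t₂ = 0.76 − 0.04·1.031808 = 0.71872768

0.71872768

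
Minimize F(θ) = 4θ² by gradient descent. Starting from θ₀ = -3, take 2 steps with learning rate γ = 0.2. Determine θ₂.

F′(θ) = 8θ
Step 1: F′(-3) = -24; θ₁ = -3 − 0.2·(-24) = 1.8
Step 2: F′(1.8) = 14.4; θ₂ = 1.8 − 0.2·14.4 = -1.08

-1.08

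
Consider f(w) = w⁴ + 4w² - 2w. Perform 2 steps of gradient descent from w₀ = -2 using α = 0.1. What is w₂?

f′(w) = 4w³ + 8w - 2
w₁ = -2 − 0.1·(-50) = 3
w₂ = 3 − 0.1·130 = -10

-10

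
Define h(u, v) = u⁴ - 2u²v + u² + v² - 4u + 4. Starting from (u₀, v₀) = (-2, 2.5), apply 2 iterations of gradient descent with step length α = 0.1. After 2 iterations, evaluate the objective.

6.8864

∇h = (4u³ - 4uv + 2u - 4, -2u² + 2v)
(u₁, v₁) = (-2, 2.5) − 0.1·(-20, -3) = (0, 2.8)
(u₂, v₂) = (0, 2.8) − 0.1·(-4, 5.6) = (0.4, 2.24)
h(0.4, 2.24) = 6.8864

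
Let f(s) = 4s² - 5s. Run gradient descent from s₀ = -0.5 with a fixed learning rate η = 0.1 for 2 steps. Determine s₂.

0.58

f′(s) = 8s - 5
s₁ = -0.5 − 0.1·(-9) = 0.4
s₂ = 0.4 − 0.1·(-1.8) = 0.58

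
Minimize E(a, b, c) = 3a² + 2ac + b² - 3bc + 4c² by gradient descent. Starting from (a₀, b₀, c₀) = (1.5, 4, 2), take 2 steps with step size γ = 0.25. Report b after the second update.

∇E = (6a + 2c, 2b - 3c, 2a - 3b + 8c)
(a₁, b₁, c₁) = (1.5, 4, 2) − 0.25·(13, 2, 7) = (-1.75, 3.5, 0.25)
(a₂, b₂, c₂) = (-1.75, 3.5, 0.25) − 0.25·(-10, 6.25, -12) = (0.75, 1.9375, 3.25)
b = 1.9375

1.9375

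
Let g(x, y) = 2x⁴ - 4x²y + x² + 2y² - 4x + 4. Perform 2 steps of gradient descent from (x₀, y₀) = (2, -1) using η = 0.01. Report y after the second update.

∇g = (8x³ - 8xy + 2x - 4, -4x² + 4y)
(x₁, y₁) = (2, -1) − 0.01·(80, -20) = (1.2, -0.8)
(x₂, y₂) = (1.2, -0.8) − 0.01·(19.904, -8.96) = (1.00096, -0.7104)
y = -0.7104

-0.7104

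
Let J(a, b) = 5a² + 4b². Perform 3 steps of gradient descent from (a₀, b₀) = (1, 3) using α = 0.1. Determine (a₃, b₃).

(0, 0.024)

∇J = (10a, 8b)
Step 1: at (1, 3), ∇J = (10, 24) → (1, 3) − 0.1·(10, 24) = (0, 0.6)
Step 2: at (0, 0.6), ∇J = (0, 4.8) → (0, 0.6) − 0.1·(0, 4.8) = (0, 0.12)
Step 3: at (0, 0.12), ∇J = (0, 0.96) → (0, 0.12) − 0.1·(0, 0.96) = (0, 0.024)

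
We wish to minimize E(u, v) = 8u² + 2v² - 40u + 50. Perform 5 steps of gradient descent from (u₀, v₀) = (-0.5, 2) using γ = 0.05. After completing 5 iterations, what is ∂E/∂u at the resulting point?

-0.01536

∇E = (16u - 40, 4v)
Step 1: at (-0.5, 2), ∇E = (-48, 8) → (-0.5, 2) − 0.05·(-48, 8) = (1.9, 1.6)
Step 2: at (1.9, 1.6), ∇E = (-9.6, 6.4) → (1.9, 1.6) − 0.05·(-9.6, 6.4) = (2.38, 1.28)
Step 3: at (2.38, 1.28), ∇E = (-1.92, 5.12) → (2.38, 1.28) − 0.05·(-1.92, 5.12) = (2.476, 1.024)
Step 4: at (2.476, 1.024), ∇E = (-0.384, 4.096) → (2.476, 1.024) − 0.05·(-0.384, 4.096) = (2.4952, 0.8192)
Step 5: at (2.4952, 0.8192), ∇E = (-0.0768, 3.2768) → (2.4952, 0.8192) − 0.05·(-0.0768, 3.2768) = (2.49904, 0.65536)
∂E/∂u at (2.49904, 0.65536) = -0.01536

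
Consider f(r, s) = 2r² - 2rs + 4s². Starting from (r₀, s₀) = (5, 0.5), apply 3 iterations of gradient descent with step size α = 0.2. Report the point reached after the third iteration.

(-0.032, 0.692)

∇f = (4r - 2s, -2r + 8s)
Step 1: at (5, 0.5), ∇f = (19, -6) → (5, 0.5) − 0.2·(19, -6) = (1.2, 1.7)
Step 2: at (1.2, 1.7), ∇f = (1.4, 11.2) → (1.2, 1.7) − 0.2·(1.4, 11.2) = (0.92, -0.54)
Step 3: at (0.92, -0.54), ∇f = (4.76, -6.16) → (0.92, -0.54) − 0.2·(4.76, -6.16) = (-0.032, 0.692)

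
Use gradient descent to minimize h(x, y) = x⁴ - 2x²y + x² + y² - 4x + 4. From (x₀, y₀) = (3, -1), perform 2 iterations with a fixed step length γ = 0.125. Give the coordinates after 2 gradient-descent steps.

∇h = (4x³ - 4xy + 2x - 4, -2x² + 2y)
(x₁, y₁) = (3, -1) − 0.125·(122, -20) = (-12.25, 1.5)
(x₂, y₂) = (-12.25, 1.5) − 0.125·(-7308.0625, -297.125) = (901.2578125, 38.640625)

(901.2578125, 38.640625)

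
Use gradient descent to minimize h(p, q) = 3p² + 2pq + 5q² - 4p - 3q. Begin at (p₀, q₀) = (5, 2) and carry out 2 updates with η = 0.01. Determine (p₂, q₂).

∇h = (6p + 2q - 4, 2p + 10q - 3)
Step 1: at (5, 2), ∇h = (30, 27) → (5, 2) − 0.01·(30, 27) = (4.7, 1.73)
Step 2: at (4.7, 1.73), ∇h = (27.66, 23.7) → (4.7, 1.73) − 0.01·(27.66, 23.7) = (4.4234, 1.493)

(4.4234, 1.493)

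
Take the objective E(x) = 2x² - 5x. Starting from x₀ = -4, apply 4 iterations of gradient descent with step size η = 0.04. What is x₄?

E′(x) = 4x - 5
Step 1: E′(-4) = -21; x₁ = -4 − 0.04·(-21) = -3.16
Step 2: E′(-3.16) = -17.64; x₂ = -3.16 − 0.04·(-17.64) = -2.4544
Step 3: E′(-2.4544) = -14.8176; x₃ = -2.4544 − 0.04·(-14.8176) = -1.861696
Step 4: E′(-1.861696) = -12.446784; x₄ = -1.861696 − 0.04·(-12.446784) = -1.36382464

-1.36382464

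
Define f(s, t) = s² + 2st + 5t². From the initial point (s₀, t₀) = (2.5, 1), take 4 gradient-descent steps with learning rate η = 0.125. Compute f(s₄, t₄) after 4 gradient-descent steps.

∇f = (2s + 2t, 2s + 10t)
Step 1: at (2.5, 1), ∇f = (7, 15) → (2.5, 1) − 0.125·(7, 15) = (1.625, -0.875)
Step 2: at (1.625, -0.875), ∇f = (1.5, -5.5) → (1.625, -0.875) − 0.125·(1.5, -5.5) = (1.4375, -0.1875)
Step 3: at (1.4375, -0.1875), ∇f = (2.5, 1) → (1.4375, -0.1875) − 0.125·(2.5, 1) = (1.125, -0.3125)
Step 4: at (1.125, -0.3125), ∇f = (1.625, -0.875) → (1.125, -0.3125) − 0.125·(1.625, -0.875) = (0.921875, -0.203125)
f(0.921875, -0.203125) = 0.681640625

0.681640625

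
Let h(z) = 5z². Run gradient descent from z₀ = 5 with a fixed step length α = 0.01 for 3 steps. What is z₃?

h′(z) = 10z
z₁ = 5 − 0.01·50 = 4.5
z₂ = 4.5 − 0.01·45 = 4.05
z₃ = 4.05 − 0.01·40.5 = 3.645

3.645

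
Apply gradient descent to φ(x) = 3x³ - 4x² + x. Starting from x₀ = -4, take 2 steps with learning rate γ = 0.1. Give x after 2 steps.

φ′(x) = 9x² - 8x + 1
Step 1: φ′(-4) = 177; x₁ = -4 − 0.1·177 = -21.7
Step 2: φ′(-21.7) = 4412.61; x₂ = -21.7 − 0.1·4412.61 = -462.961

-462.961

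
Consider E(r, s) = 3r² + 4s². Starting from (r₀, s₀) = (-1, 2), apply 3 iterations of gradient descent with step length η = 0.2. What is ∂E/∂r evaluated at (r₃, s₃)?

∇E = (6r, 8s)
(r₁, s₁) = (-1, 2) − 0.2·(-6, 16) = (0.2, -1.2)
(r₂, s₂) = (0.2, -1.2) − 0.2·(1.2, -9.6) = (-0.04, 0.72)
(r₃, s₃) = (-0.04, 0.72) − 0.2·(-0.24, 5.76) = (0.008, -0.432)
∂E/∂r at (0.008, -0.432) = 0.048

0.048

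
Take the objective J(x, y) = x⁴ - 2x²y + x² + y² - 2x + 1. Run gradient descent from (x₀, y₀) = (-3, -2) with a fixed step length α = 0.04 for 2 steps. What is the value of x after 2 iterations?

-0.80608

∇J = (4x³ - 4xy + 2x - 2, -2x² + 2y)
(x₁, y₁) = (-3, -2) − 0.04·(-140, -22) = (2.6, -1.12)
(x₂, y₂) = (2.6, -1.12) − 0.04·(85.152, -15.76) = (-0.80608, -0.4896)
x = -0.80608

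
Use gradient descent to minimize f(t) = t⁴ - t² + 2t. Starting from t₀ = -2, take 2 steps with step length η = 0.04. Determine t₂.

-0.97524224

f′(t) = 4t³ - 2t + 2
Step 1: f′(-2) = -26; t₁ = -2 − 0.04·(-26) = -0.96
Step 2: f′(-0.96) = 0.381056; t₂ = -0.96 − 0.04·0.381056 = -0.97524224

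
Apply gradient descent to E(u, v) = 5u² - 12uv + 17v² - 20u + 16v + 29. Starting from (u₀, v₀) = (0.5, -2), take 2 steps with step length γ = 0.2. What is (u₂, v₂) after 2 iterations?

(28.34, -62)

∇E = (10u - 12v - 20, -12u + 34v + 16)
Step 1: at (0.5, -2), ∇E = (9, -58) → (0.5, -2) − 0.2·(9, -58) = (-1.3, 9.6)
Step 2: at (-1.3, 9.6), ∇E = (-148.2, 358) → (-1.3, 9.6) − 0.2·(-148.2, 358) = (28.34, -62)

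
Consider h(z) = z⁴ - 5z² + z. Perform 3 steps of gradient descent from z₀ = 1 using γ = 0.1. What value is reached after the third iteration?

h′(z) = 4z³ - 10z + 1
z₁ = 1 − 0.1·(-5) = 1.5
z₂ = 1.5 − 0.1·(-0.5) = 1.55
z₃ = 1.55 − 0.1·0.3955 = 1.51045

1.51045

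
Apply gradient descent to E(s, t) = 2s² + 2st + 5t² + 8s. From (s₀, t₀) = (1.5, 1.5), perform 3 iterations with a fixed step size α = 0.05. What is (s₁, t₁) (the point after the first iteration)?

∇E = (4s + 2t + 8, 2s + 10t)
(s₁, t₁) = (1.5, 1.5) − 0.05·(17, 18) = (0.65, 0.6)

(0.65, 0.6)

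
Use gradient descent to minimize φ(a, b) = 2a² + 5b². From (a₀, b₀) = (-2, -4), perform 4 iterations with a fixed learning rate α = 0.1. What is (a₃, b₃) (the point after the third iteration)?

∇φ = (4a, 10b)
(a₁, b₁) = (-2, -4) − 0.1·(-8, -40) = (-1.2, 0)
(a₂, b₂) = (-1.2, 0) − 0.1·(-4.8, 0) = (-0.72, 0)
(a₃, b₃) = (-0.72, 0) − 0.1·(-2.88, 0) = (-0.432, 0)

(-0.432, 0)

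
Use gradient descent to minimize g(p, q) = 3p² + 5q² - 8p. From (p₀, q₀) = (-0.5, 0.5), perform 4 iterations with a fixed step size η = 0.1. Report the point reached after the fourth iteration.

∇g = (6p - 8, 10q)
(p₁, q₁) = (-0.5, 0.5) − 0.1·(-11, 5) = (0.6, 0)
(p₂, q₂) = (0.6, 0) − 0.1·(-4.4, 0) = (1.04, 0)
(p₃, q₃) = (1.04, 0) − 0.1·(-1.76, 0) = (1.216, 0)
(p₄, q₄) = (1.216, 0) − 0.1·(-0.704, 0) = (1.2864, 0)

(1.2864, 0)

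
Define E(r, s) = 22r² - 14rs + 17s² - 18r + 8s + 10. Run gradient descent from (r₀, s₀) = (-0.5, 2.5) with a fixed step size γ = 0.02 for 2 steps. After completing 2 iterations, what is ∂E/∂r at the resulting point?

5.36

∇E = (44r - 14s - 18, -14r + 34s + 8)
Step 1: at (-0.5, 2.5), ∇E = (-75, 100) → (-0.5, 2.5) − 0.02·(-75, 100) = (1, 0.5)
Step 2: at (1, 0.5), ∇E = (19, 11) → (1, 0.5) − 0.02·(19, 11) = (0.62, 0.28)
∂E/∂r at (0.62, 0.28) = 5.36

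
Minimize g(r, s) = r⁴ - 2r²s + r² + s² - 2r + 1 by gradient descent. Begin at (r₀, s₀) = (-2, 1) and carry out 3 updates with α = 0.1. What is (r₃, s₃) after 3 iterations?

∇g = (4r³ - 4rs + 2r - 2, -2r² + 2s)
Step 1: at (-2, 1), ∇g = (-30, -6) → (-2, 1) − 0.1·(-30, -6) = (1, 1.6)
Step 2: at (1, 1.6), ∇g = (-2.4, 1.2) → (1, 1.6) − 0.1·(-2.4, 1.2) = (1.24, 1.48)
Step 3: at (1.24, 1.48), ∇g = (0.765696, -0.1152) → (1.24, 1.48) − 0.1·(0.765696, -0.1152) = (1.1634304, 1.49152)

(1.1634304, 1.49152)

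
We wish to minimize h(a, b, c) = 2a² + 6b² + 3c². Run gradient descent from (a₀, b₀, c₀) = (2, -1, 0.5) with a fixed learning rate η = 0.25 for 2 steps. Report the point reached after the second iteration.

(0, -4, 0.125)

∇h = (4a, 12b, 6c)
Step 1: at (2, -1, 0.5), ∇h = (8, -12, 3) → (2, -1, 0.5) − 0.25·(8, -12, 3) = (0, 2, -0.25)
Step 2: at (0, 2, -0.25), ∇h = (0, 24, -1.5) → (0, 2, -0.25) − 0.25·(0, 24, -1.5) = (0, -4, 0.125)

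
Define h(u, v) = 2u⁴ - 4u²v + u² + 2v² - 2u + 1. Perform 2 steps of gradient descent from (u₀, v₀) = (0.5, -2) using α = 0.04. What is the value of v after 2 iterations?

∇h = (8u³ - 8uv + 2u - 2, -4u² + 4v)
Step 1: at (0.5, -2), ∇h = (8, -9) → (0.5, -2) − 0.04·(8, -9) = (0.18, -1.64)
Step 2: at (0.18, -1.64), ∇h = (0.768256, -6.6896) → (0.18, -1.64) − 0.04·(0.768256, -6.6896) = (0.14926976, -1.372416)
v = -1.372416

-1.372416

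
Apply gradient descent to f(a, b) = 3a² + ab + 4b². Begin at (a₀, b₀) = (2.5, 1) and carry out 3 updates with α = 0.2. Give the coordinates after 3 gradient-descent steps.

(-0.232, -0.552)

∇f = (6a + b, a + 8b)
Step 1: at (2.5, 1), ∇f = (16, 10.5) → (2.5, 1) − 0.2·(16, 10.5) = (-0.7, -1.1)
Step 2: at (-0.7, -1.1), ∇f = (-5.3, -9.5) → (-0.7, -1.1) − 0.2·(-5.3, -9.5) = (0.36, 0.8)
Step 3: at (0.36, 0.8), ∇f = (2.96, 6.76) → (0.36, 0.8) − 0.2·(2.96, 6.76) = (-0.232, -0.552)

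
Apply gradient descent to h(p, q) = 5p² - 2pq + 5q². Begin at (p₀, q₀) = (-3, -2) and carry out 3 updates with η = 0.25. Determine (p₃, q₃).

(6.5, -1.5)

∇h = (10p - 2q, -2p + 10q)
Step 1: at (-3, -2), ∇h = (-26, -14) → (-3, -2) − 0.25·(-26, -14) = (3.5, 1.5)
Step 2: at (3.5, 1.5), ∇h = (32, 8) → (3.5, 1.5) − 0.25·(32, 8) = (-4.5, -0.5)
Step 3: at (-4.5, -0.5), ∇h = (-44, 4) → (-4.5, -0.5) − 0.25·(-44, 4) = (6.5, -1.5)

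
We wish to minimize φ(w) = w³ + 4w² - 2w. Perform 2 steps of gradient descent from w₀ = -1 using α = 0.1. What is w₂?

φ′(w) = 3w² + 8w - 2
Step 1: φ′(-1) = -7; w₁ = -1 − 0.1·(-7) = -0.3
Step 2: φ′(-0.3) = -4.13; w₂ = -0.3 − 0.1·(-4.13) = 0.113

0.113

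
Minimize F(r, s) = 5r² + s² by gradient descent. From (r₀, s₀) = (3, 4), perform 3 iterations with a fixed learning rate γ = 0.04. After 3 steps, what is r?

∇F = (10r, 2s)
(r₁, s₁) = (3, 4) − 0.04·(30, 8) = (1.8, 3.68)
(r₂, s₂) = (1.8, 3.68) − 0.04·(18, 7.36) = (1.08, 3.3856)
(r₃, s₃) = (1.08, 3.3856) − 0.04·(10.8, 6.7712) = (0.648, 3.114752)
r = 0.648

0.648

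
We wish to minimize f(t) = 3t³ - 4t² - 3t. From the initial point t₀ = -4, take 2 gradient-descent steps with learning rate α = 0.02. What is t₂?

f′(t) = 9t² - 8t - 3
Step 1: f′(-4) = 173; t₁ = -4 − 0.02·173 = -7.46
Step 2: f′(-7.46) = 557.5444; t₂ = -7.46 − 0.02·557.5444 = -18.610888

-18.610888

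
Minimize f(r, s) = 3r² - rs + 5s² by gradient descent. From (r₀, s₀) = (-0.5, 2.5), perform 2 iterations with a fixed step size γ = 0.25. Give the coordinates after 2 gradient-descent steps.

∇f = (6r - s, -r + 10s)
(r₁, s₁) = (-0.5, 2.5) − 0.25·(-5.5, 25.5) = (0.875, -3.875)
(r₂, s₂) = (0.875, -3.875) − 0.25·(9.125, -39.625) = (-1.40625, 6.03125)

(-1.40625, 6.03125)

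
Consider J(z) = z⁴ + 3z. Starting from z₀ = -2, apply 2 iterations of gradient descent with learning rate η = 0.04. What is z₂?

J′(z) = 4z³ + 3
z₁ = -2 − 0.04·(-29) = -0.84
z₂ = -0.84 − 0.04·0.629184 = -0.86516736

-0.86516736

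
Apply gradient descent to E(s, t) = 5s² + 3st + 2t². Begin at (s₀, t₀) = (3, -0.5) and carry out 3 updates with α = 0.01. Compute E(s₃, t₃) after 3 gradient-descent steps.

21.31970496795225

∇E = (10s + 3t, 3s + 4t)
Step 1: at (3, -0.5), ∇E = (28.5, 7) → (3, -0.5) − 0.01·(28.5, 7) = (2.715, -0.57)
Step 2: at (2.715, -0.57), ∇E = (25.44, 5.865) → (2.715, -0.57) − 0.01·(25.44, 5.865) = (2.4606, -0.62865)
Step 3: at (2.4606, -0.62865), ∇E = (22.72005, 4.8672) → (2.4606, -0.62865) − 0.01·(22.72005, 4.8672) = (2.2333995, -0.677322)
E(2.2333995, -0.677322) = 21.31970496795225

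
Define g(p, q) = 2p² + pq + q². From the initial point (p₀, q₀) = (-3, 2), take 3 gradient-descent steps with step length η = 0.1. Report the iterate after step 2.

(-1.39, 1.72)

∇g = (4p + q, p + 2q)
Step 1: at (-3, 2), ∇g = (-10, 1) → (-3, 2) − 0.1·(-10, 1) = (-2, 1.9)
Step 2: at (-2, 1.9), ∇g = (-6.1, 1.8) → (-2, 1.9) − 0.1·(-6.1, 1.8) = (-1.39, 1.72)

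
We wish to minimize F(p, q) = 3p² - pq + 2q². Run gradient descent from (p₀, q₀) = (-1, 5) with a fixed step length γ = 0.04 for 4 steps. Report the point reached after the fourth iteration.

(0.07207936, 2.4388096)

∇F = (6p - q, -p + 4q)
Step 1: at (-1, 5), ∇F = (-11, 21) → (-1, 5) − 0.04·(-11, 21) = (-0.56, 4.16)
Step 2: at (-0.56, 4.16), ∇F = (-7.52, 17.2) → (-0.56, 4.16) − 0.04·(-7.52, 17.2) = (-0.2592, 3.472)
Step 3: at (-0.2592, 3.472), ∇F = (-5.0272, 14.1472) → (-0.2592, 3.472) − 0.04·(-5.0272, 14.1472) = (-0.058112, 2.906112)
Step 4: at (-0.058112, 2.906112), ∇F = (-3.254784, 11.68256) → (-0.058112, 2.906112) − 0.04·(-3.254784, 11.68256) = (0.07207936, 2.4388096)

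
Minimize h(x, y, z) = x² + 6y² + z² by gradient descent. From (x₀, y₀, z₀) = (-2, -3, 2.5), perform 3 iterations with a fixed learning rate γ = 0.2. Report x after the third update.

∇h = (2x, 12y, 2z)
(x₁, y₁, z₁) = (-2, -3, 2.5) − 0.2·(-4, -36, 5) = (-1.2, 4.2, 1.5)
(x₂, y₂, z₂) = (-1.2, 4.2, 1.5) − 0.2·(-2.4, 50.4, 3) = (-0.72, -5.88, 0.9)
(x₃, y₃, z₃) = (-0.72, -5.88, 0.9) − 0.2·(-1.44, -70.56, 1.8) = (-0.432, 8.232, 0.54)
x = -0.432

-0.432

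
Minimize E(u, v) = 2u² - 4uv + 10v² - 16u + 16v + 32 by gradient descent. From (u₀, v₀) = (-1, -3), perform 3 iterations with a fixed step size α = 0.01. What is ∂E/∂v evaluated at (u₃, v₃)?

∇E = (4u - 4v - 16, -4u + 20v + 16)
(u₁, v₁) = (-1, -3) − 0.01·(-8, -40) = (-0.92, -2.6)
(u₂, v₂) = (-0.92, -2.6) − 0.01·(-9.28, -32.32) = (-0.8272, -2.2768)
(u₃, v₃) = (-0.8272, -2.2768) − 0.01·(-10.2016, -26.2272) = (-0.725184, -2.014528)
∂E/∂v at (-0.725184, -2.014528) = -21.389824

-21.389824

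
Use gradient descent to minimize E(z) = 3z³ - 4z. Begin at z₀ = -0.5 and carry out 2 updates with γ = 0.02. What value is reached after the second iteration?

-0.4239205

E′(z) = 9z² - 4
Step 1: E′(-0.5) = -1.75; z₁ = -0.5 − 0.02·(-1.75) = -0.465
Step 2: E′(-0.465) = -2.053975; z₂ = -0.465 − 0.02·(-2.053975) = -0.4239205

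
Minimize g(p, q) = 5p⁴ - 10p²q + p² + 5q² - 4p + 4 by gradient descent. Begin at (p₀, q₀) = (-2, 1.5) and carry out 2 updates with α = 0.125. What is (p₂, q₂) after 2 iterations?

∇g = (20p³ - 20pq + 2p - 4, -10p² + 10q)
(p₁, q₁) = (-2, 1.5) − 0.125·(-108, -25) = (11.5, 4.625)
(p₂, q₂) = (11.5, 4.625) − 0.125·(29372.75, -1276.25) = (-3660.09375, 164.15625)

(-3660.09375, 164.15625)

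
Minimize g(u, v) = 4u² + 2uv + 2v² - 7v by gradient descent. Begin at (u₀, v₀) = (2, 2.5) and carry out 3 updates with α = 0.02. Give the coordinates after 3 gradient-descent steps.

(0.945632, 2.158848)

∇g = (8u + 2v, 2u + 4v - 7)
Step 1: at (2, 2.5), ∇g = (21, 7) → (2, 2.5) − 0.02·(21, 7) = (1.58, 2.36)
Step 2: at (1.58, 2.36), ∇g = (17.36, 5.6) → (1.58, 2.36) − 0.02·(17.36, 5.6) = (1.2328, 2.248)
Step 3: at (1.2328, 2.248), ∇g = (14.3584, 4.4576) → (1.2328, 2.248) − 0.02·(14.3584, 4.4576) = (0.945632, 2.158848)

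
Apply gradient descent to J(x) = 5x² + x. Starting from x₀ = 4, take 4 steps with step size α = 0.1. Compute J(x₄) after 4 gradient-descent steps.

J′(x) = 10x + 1
x₁ = 4 − 0.1·41 = -0.1
x₂ = -0.1 − 0.1·0 = -0.1
x₃ = -0.1 − 0.1·0 = -0.1
x₄ = -0.1 − 0.1·0 = -0.1
J(-0.1) = -0.05

-0.05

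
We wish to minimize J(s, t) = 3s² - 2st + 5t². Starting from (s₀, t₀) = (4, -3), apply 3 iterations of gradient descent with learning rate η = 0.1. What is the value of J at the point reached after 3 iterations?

0.212672

∇J = (6s - 2t, -2s + 10t)
(s₁, t₁) = (4, -3) − 0.1·(30, -38) = (1, 0.8)
(s₂, t₂) = (1, 0.8) − 0.1·(4.4, 6) = (0.56, 0.2)
(s₃, t₃) = (0.56, 0.2) − 0.1·(2.96, 0.88) = (0.264, 0.112)
J(0.264, 0.112) = 0.212672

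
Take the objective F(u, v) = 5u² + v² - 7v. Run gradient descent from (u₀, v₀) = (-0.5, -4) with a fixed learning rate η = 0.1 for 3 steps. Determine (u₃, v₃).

(0, -0.34)

∇F = (10u, 2v - 7)
(u₁, v₁) = (-0.5, -4) − 0.1·(-5, -15) = (0, -2.5)
(u₂, v₂) = (0, -2.5) − 0.1·(0, -12) = (0, -1.3)
(u₃, v₃) = (0, -1.3) − 0.1·(0, -9.6) = (0, -0.34)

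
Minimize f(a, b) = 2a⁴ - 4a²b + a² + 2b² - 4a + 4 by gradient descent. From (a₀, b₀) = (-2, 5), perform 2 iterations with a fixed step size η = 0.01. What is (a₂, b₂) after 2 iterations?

(-2.10383104, 4.934656)

∇f = (8a³ - 8ab + 2a - 4, -4a² + 4b)
(a₁, b₁) = (-2, 5) − 0.01·(8, 4) = (-2.08, 4.96)
(a₂, b₂) = (-2.08, 4.96) − 0.01·(2.383104, 2.5344) = (-2.10383104, 4.934656)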